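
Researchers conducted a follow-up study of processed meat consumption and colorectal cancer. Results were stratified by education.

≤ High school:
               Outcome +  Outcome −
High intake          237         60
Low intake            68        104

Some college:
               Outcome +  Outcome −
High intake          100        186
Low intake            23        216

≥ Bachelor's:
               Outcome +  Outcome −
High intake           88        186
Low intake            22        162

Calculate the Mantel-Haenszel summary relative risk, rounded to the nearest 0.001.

RR_MH = Σ(aᵢ·n₀ᵢ/nᵢ) / Σ(cᵢ·n₁ᵢ/nᵢ), with n₁ᵢ = aᵢ+bᵢ (exposed), n₀ᵢ = cᵢ+dᵢ (unexposed), nᵢ = n₁ᵢ+n₀ᵢ.
Stratum 1 (≤ High school): n₁ = 297, n₀ = 172, n = 469; a·n₀/n = 237·172/469 = 86.9168; c·n₁/n = 68·297/469 = 43.0618
Stratum 2 (Some college): n₁ = 286, n₀ = 239, n = 525; a·n₀/n = 100·239/525 = 45.5238; c·n₁/n = 23·286/525 = 12.5295
Stratum 3 (≥ Bachelor's): n₁ = 274, n₀ = 184, n = 458; a·n₀/n = 88·184/458 = 35.3537; c·n₁/n = 22·274/458 = 13.1616
RR_MH = (86.9168 + 45.5238 + 35.3537) / (43.0618 + 12.5295 + 13.1616) = 167.7944 / 68.7529 = 2.44054

2.441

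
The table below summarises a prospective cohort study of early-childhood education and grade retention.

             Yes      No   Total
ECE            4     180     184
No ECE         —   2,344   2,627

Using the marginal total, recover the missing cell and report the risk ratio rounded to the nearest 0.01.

The missing cell is in the unexposed row: 2627 − 2344 = 283.
So a = 4, b = 180, c = 283, d = 2344.
RR = [a/(a+b)] / [c/(c+d)] = (4/184) / (283/2627) = 0.02174/0.10773 = 0.20180

0.20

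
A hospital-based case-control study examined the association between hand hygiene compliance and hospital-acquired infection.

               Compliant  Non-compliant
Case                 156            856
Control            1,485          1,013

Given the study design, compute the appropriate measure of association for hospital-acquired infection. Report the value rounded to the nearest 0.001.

0.124

Reading the table with exposure as columns: a = 156 (Compliant, case), b = 1485 (Compliant, non-case), c = 856 (Non-compliant, case), d = 1013.
This is a hospital-based case-control study: participants were sampled on outcome status, so risks in the source population cannot be estimated directly — relative risk is not valid here. The odds ratio is the appropriate measure.
OR = (a·d)/(b·c) = (156 × 1013) / (1485 × 856) = 158028 / 1271160 = 0.12432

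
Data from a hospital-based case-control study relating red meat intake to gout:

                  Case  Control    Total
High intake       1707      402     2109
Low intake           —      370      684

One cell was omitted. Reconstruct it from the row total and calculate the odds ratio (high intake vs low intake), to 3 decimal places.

5.004

The missing cell is in the unexposed row: 684 − 370 = 314.
So a = 1707, b = 402, c = 314, d = 370.
OR = (a·d)/(b·c) = (1707 × 370) / (402 × 314) = 631590 / 126228 = 5.00356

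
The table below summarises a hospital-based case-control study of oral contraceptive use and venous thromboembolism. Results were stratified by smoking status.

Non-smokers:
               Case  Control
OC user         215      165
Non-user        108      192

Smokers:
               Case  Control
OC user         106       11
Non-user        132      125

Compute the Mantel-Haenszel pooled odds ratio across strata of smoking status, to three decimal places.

OR_MH = Σ(aᵢdᵢ/nᵢ) / Σ(bᵢcᵢ/nᵢ), where nᵢ is the stratum total.
Stratum 1 (Non-smokers): n = 680; a·d/n = 215·192/680 = 60.7059; b·c/n = 165·108/680 = 26.2059
Stratum 2 (Smokers): n = 374; a·d/n = 106·125/374 = 35.4278; b·c/n = 11·132/374 = 3.8824
OR_MH = (60.7059 + 35.4278) / (26.2059 + 3.8824) = 96.1337 / 30.0882 = 3.19506

3.195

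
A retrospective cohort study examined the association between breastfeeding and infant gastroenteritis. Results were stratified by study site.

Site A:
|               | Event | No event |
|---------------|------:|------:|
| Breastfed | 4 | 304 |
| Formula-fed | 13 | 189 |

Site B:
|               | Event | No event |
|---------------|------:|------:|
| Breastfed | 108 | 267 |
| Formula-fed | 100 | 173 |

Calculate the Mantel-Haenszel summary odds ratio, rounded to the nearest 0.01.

OR_MH = Σ(aᵢdᵢ/nᵢ) / Σ(bᵢcᵢ/nᵢ), where nᵢ is the stratum total.
Stratum 1 (Site A): n = 510; a·d/n = 4·189/510 = 1.4824; b·c/n = 304·13/510 = 7.7490
Stratum 2 (Site B): n = 648; a·d/n = 108·173/648 = 28.8333; b·c/n = 267·100/648 = 41.2037
OR_MH = (1.4824 + 28.8333) / (7.7490 + 41.2037) = 30.3157 / 48.9527 = 0.61928

0.62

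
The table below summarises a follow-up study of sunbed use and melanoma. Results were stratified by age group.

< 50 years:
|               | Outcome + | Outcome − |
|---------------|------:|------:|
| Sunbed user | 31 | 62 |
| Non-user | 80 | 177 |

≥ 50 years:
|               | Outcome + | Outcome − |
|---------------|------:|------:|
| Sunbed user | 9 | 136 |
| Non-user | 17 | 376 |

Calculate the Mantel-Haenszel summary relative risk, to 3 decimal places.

RR_MH = Σ(aᵢ·n₀ᵢ/nᵢ) / Σ(cᵢ·n₁ᵢ/nᵢ), with n₁ᵢ = aᵢ+bᵢ (exposed), n₀ᵢ = cᵢ+dᵢ (unexposed), nᵢ = n₁ᵢ+n₀ᵢ.
Stratum 1 (< 50 years): n₁ = 93, n₀ = 257, n = 350; a·n₀/n = 31·257/350 = 22.7629; c·n₁/n = 80·93/350 = 21.2571
Stratum 2 (≥ 50 years): n₁ = 145, n₀ = 393, n = 538; a·n₀/n = 9·393/538 = 6.5743; c·n₁/n = 17·145/538 = 4.5818
RR_MH = (22.7629 + 6.5743) / (21.2571 + 4.5818) = 29.3372 / 25.8389 = 1.13539

1.135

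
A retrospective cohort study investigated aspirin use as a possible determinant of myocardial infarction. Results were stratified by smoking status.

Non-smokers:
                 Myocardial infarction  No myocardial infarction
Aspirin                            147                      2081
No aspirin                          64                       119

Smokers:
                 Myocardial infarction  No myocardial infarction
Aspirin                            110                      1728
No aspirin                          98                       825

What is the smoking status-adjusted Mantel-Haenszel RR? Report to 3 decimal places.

0.385

RR_MH = Σ(aᵢ·n₀ᵢ/nᵢ) / Σ(cᵢ·n₁ᵢ/nᵢ), with n₁ᵢ = aᵢ+bᵢ (exposed), n₀ᵢ = cᵢ+dᵢ (unexposed), nᵢ = n₁ᵢ+n₀ᵢ.
Stratum 1 (Non-smokers): n₁ = 2228, n₀ = 183, n = 2411; a·n₀/n = 147·183/2411 = 11.1576; c·n₁/n = 64·2228/2411 = 59.1423
Stratum 2 (Smokers): n₁ = 1838, n₀ = 923, n = 2761; a·n₀/n = 110·923/2761 = 36.7729; c·n₁/n = 98·1838/2761 = 65.2387
RR_MH = (11.1576 + 36.7729) / (59.1423 + 65.2387) = 47.9305 / 124.3809 = 0.38535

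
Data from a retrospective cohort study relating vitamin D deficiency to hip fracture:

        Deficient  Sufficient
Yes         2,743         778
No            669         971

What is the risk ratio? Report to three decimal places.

Reading the table with exposure as columns: a = 2743 (Deficient, case), b = 669 (Deficient, non-case), c = 778 (Sufficient, case), d = 971.
Risk in exposed = 2743/3412 = 0.80393; risk in unexposed = 778/1749 = 0.44483.
RR = 0.80393 / 0.44483 = 1.80729
The risk among the exposed is 1.81 times that among the unexposed.

1.807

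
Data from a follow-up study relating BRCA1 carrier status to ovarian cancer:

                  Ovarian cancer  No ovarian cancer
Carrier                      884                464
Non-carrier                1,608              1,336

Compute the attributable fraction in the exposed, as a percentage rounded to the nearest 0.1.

Cells: a = 884, b = 464, c = 1608, d = 1336.
Risk in exposed = 884/1348 = 0.65579; risk in unexposed = 1608/2944 = 0.54620.
RR = 0.65579/0.54620 = 1.20064
AR% = (RR − 1)/RR × 100 = (1.20064 − 1)/1.20064 × 100 = 16.7113%

16.7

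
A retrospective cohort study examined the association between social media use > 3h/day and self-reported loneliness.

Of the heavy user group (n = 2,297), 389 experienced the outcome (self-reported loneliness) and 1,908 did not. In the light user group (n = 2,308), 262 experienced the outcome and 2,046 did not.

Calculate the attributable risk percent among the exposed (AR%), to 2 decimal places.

32.97

From the description: a = 389, b = 1908, c = 262, d = 2046.
Risk in exposed = 389/2297 = 0.16935; risk in unexposed = 262/2308 = 0.11352.
RR = 0.16935/0.11352 = 1.49184
AR% = (RR − 1)/RR × 100 = (1.49184 − 1)/1.49184 × 100 = 32.9688%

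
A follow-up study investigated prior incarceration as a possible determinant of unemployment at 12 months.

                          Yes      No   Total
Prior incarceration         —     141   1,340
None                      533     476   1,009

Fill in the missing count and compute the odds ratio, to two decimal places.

7.59

The missing cell is in the exposed row: 1340 − 141 = 1199.
So a = 1199, b = 141, c = 533, d = 476.
OR = (a·d)/(b·c) = (1199 × 476) / (141 × 533) = 570724 / 75153 = 7.59416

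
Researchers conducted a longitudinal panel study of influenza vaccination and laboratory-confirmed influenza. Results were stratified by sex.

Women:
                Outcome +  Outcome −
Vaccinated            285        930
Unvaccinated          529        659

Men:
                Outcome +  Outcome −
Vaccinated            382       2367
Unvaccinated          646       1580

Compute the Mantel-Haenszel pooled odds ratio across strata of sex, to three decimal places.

OR_MH = Σ(aᵢdᵢ/nᵢ) / Σ(bᵢcᵢ/nᵢ), where nᵢ is the stratum total.
Stratum 1 (Women): n = 2403; a·d/n = 285·659/2403 = 78.1586; b·c/n = 930·529/2403 = 204.7316
Stratum 2 (Men): n = 4975; a·d/n = 382·1580/4975 = 121.3186; b·c/n = 2367·646/4975 = 307.3532
OR_MH = (78.1586 + 121.3186) / (204.7316 + 307.3532) = 199.4771 / 512.0848 = 0.38954

0.390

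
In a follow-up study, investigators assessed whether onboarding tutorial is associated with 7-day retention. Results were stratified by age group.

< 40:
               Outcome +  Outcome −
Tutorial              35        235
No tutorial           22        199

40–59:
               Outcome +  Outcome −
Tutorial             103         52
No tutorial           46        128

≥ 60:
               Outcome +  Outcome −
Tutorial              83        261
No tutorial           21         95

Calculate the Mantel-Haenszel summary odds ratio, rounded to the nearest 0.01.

2.40

OR_MH = Σ(aᵢdᵢ/nᵢ) / Σ(bᵢcᵢ/nᵢ), where nᵢ is the stratum total.
Stratum 1 (< 40): n = 491; a·d/n = 35·199/491 = 14.1853; b·c/n = 235·22/491 = 10.5295
Stratum 2 (40–59): n = 329; a·d/n = 103·128/329 = 40.0729; b·c/n = 52·46/329 = 7.2705
Stratum 3 (≥ 60): n = 460; a·d/n = 83·95/460 = 17.1413; b·c/n = 261·21/460 = 11.9152
OR_MH = (14.1853 + 40.0729 + 17.1413) / (10.5295 + 7.2705 + 11.9152) = 71.3996 / 29.7153 = 2.40279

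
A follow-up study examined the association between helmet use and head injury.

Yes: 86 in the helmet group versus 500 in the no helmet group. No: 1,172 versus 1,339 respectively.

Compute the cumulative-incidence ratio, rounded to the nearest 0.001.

0.251

From the description: a = 86, b = 1172, c = 500, d = 1339.
Risk in exposed = 86/1258 = 0.06836; risk in unexposed = 500/1839 = 0.27189.
RR = 0.06836 / 0.27189 = 0.25144
The risk is 75% lower among the exposed than among the unexposed.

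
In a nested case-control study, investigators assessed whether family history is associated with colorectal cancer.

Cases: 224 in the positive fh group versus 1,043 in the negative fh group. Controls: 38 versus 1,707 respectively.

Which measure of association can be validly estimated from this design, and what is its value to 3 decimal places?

9.647

From the description: a = 224, b = 38, c = 1043, d = 1707.
This is a nested case-control study: participants were sampled on outcome status, so risks in the source population cannot be estimated directly — relative risk is not valid here. The odds ratio is the appropriate measure.
OR = (a·d)/(b·c) = (224 × 1707) / (38 × 1043) = 382368 / 39634 = 9.64747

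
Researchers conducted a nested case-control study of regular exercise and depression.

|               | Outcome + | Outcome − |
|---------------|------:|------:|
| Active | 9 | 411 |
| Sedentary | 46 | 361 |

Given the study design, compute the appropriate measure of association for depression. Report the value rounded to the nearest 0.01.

Cells: a = 9, b = 411, c = 46, d = 361.
This is a nested case-control study: participants were sampled on outcome status, so risks in the source population cannot be estimated directly — relative risk is not valid here. The odds ratio is the appropriate measure.
OR = (a·d)/(b·c) = (9 × 361) / (411 × 46) = 3249 / 18906 = 0.17185

0.17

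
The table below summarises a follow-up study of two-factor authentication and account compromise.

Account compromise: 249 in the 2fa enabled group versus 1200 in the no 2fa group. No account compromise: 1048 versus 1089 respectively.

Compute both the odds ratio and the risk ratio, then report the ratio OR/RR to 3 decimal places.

0.589

From the description: a = 249, b = 1048, c = 1200, d = 1089.
OR = (249·1089)/(1048·1200) = 271161/1257600 = 0.21562
Risk in exposed = 249/1297 = 0.19198; risk in unexposed = 1200/2289 = 0.52425; RR = 0.36620
OR/RR = 0.21562 / 0.36620 = 0.58879
The outcome is not rare, so the OR lies further from 1 than the RR.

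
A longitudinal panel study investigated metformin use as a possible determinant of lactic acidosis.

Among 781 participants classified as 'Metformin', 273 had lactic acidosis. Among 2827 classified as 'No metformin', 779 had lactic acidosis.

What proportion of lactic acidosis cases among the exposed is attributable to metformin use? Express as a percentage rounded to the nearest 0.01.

From the description: a = 273, b = 508, c = 779, d = 2048.
Risk in exposed = 273/781 = 0.34955; risk in unexposed = 779/2827 = 0.27556.
RR = 0.34955/0.27556 = 1.26853
AR% = (RR − 1)/RR × 100 = (1.26853 − 1)/1.26853 × 100 = 21.1685%

21.17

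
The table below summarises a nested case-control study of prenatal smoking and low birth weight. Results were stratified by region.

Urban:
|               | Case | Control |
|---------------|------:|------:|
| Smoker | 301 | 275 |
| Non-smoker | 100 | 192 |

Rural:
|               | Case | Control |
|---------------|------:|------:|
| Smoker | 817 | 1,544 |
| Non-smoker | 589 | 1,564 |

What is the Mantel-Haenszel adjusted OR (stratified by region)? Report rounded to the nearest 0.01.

1.50

OR_MH = Σ(aᵢdᵢ/nᵢ) / Σ(bᵢcᵢ/nᵢ), where nᵢ is the stratum total.
Stratum 1 (Urban): n = 868; a·d/n = 301·192/868 = 66.5806; b·c/n = 275·100/868 = 31.6820
Stratum 2 (Rural): n = 4514; a·d/n = 817·1564/4514 = 283.0722; b·c/n = 1544·589/4514 = 201.4657
OR_MH = (66.5806 + 283.0722) / (31.6820 + 201.4657) = 349.6529 / 233.1477 = 1.49971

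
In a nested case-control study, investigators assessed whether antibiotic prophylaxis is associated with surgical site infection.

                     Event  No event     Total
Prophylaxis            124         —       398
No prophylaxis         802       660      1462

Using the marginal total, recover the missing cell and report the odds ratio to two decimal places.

The missing cell is in the exposed row: 398 − 124 = 274.
So a = 124, b = 274, c = 802, d = 660.
OR = (a·d)/(b·c) = (124 × 660) / (274 × 802) = 81840 / 219748 = 0.37243

0.37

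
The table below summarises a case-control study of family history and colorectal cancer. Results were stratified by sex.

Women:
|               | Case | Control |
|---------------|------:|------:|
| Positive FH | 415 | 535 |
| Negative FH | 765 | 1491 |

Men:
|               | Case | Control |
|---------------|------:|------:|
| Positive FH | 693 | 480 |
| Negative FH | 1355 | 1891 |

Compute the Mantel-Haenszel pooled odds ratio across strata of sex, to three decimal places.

OR_MH = Σ(aᵢdᵢ/nᵢ) / Σ(bᵢcᵢ/nᵢ), where nᵢ is the stratum total.
Stratum 1 (Women): n = 3206; a·d/n = 415·1491/3206 = 193.0022; b·c/n = 535·765/3206 = 127.6591
Stratum 2 (Men): n = 4419; a·d/n = 693·1891/4419 = 296.5519; b·c/n = 480·1355/4419 = 147.1826
OR_MH = (193.0022 + 296.5519) / (127.6591 + 147.1826) = 489.5541 / 274.8417 = 1.78122

1.781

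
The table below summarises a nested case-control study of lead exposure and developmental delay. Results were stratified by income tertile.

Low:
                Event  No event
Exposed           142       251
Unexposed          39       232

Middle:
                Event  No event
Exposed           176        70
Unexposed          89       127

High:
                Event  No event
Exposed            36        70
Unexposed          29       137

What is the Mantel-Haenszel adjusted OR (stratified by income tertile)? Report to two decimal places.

3.25

OR_MH = Σ(aᵢdᵢ/nᵢ) / Σ(bᵢcᵢ/nᵢ), where nᵢ is the stratum total.
Stratum 1 (Low): n = 664; a·d/n = 142·232/664 = 49.6145; b·c/n = 251·39/664 = 14.7425
Stratum 2 (Middle): n = 462; a·d/n = 176·127/462 = 48.3810; b·c/n = 70·89/462 = 13.4848
Stratum 3 (High): n = 272; a·d/n = 36·137/272 = 18.1324; b·c/n = 70·29/272 = 7.4632
OR_MH = (49.6145 + 48.3810 + 18.1324) / (14.7425 + 13.4848 + 7.4632) = 116.1278 / 35.6906 = 3.25374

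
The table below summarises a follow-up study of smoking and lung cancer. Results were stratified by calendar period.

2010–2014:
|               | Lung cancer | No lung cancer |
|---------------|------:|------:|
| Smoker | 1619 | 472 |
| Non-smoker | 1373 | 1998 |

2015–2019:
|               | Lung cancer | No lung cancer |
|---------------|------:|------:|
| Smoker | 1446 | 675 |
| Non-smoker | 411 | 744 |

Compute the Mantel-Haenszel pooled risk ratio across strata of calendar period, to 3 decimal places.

RR_MH = Σ(aᵢ·n₀ᵢ/nᵢ) / Σ(cᵢ·n₁ᵢ/nᵢ), with n₁ᵢ = aᵢ+bᵢ (exposed), n₀ᵢ = cᵢ+dᵢ (unexposed), nᵢ = n₁ᵢ+n₀ᵢ.
Stratum 1 (2010–2014): n₁ = 2091, n₀ = 3371, n = 5462; a·n₀/n = 1619·3371/5462 = 999.2034; c·n₁/n = 1373·2091/5462 = 525.6212
Stratum 2 (2015–2019): n₁ = 2121, n₀ = 1155, n = 3276; a·n₀/n = 1446·1155/3276 = 509.8077; c·n₁/n = 411·2121/3276 = 266.0962
RR_MH = (999.2034 + 509.8077) / (525.6212 + 266.0962) = 1509.0111 / 791.7174 = 1.90600

1.906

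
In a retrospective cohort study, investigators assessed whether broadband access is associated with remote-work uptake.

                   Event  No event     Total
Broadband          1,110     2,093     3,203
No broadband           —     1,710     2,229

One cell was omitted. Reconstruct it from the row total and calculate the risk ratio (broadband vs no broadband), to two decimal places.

The missing cell is in the unexposed row: 2229 − 1710 = 519.
So a = 1110, b = 2093, c = 519, d = 1710.
RR = [a/(a+b)] / [c/(c+d)] = (1110/3203) / (519/2229) = 0.34655/0.23284 = 1.48836

1.49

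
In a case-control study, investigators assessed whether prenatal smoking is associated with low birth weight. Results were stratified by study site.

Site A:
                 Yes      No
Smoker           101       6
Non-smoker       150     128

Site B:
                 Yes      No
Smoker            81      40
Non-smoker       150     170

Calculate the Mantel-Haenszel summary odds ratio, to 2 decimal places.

OR_MH = Σ(aᵢdᵢ/nᵢ) / Σ(bᵢcᵢ/nᵢ), where nᵢ is the stratum total.
Stratum 1 (Site A): n = 385; a·d/n = 101·128/385 = 33.5792; b·c/n = 6·150/385 = 2.3377
Stratum 2 (Site B): n = 441; a·d/n = 81·170/441 = 31.2245; b·c/n = 40·150/441 = 13.6054
OR_MH = (33.5792 + 31.2245) / (2.3377 + 13.6054) = 64.8037 / 15.9431 = 4.06469

4.06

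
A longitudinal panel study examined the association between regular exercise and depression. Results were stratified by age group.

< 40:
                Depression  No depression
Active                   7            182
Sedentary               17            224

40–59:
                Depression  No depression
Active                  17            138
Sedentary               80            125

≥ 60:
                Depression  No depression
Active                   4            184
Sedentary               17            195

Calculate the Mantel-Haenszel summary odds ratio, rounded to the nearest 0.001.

0.252

OR_MH = Σ(aᵢdᵢ/nᵢ) / Σ(bᵢcᵢ/nᵢ), where nᵢ is the stratum total.
Stratum 1 (< 40): n = 430; a·d/n = 7·224/430 = 3.6465; b·c/n = 182·17/430 = 7.1953
Stratum 2 (40–59): n = 360; a·d/n = 17·125/360 = 5.9028; b·c/n = 138·80/360 = 30.6667
Stratum 3 (≥ 60): n = 400; a·d/n = 4·195/400 = 1.9500; b·c/n = 184·17/400 = 7.8200
OR_MH = (3.6465 + 5.9028 + 1.9500) / (7.1953 + 30.6667 + 7.8200) = 11.4993 / 45.6820 = 0.25172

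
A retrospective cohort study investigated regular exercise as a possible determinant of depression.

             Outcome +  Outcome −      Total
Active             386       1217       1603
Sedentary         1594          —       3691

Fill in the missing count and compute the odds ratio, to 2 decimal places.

The missing cell is in the unexposed row: 3691 − 1594 = 2097.
So a = 386, b = 1217, c = 1594, d = 2097.
OR = (a·d)/(b·c) = (386 × 2097) / (1217 × 1594) = 809442 / 1939898 = 0.41726

0.42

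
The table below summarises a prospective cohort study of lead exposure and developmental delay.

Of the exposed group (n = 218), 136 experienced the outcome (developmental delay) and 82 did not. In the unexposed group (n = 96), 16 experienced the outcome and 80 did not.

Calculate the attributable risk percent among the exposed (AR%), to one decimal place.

73.3

From the description: a = 136, b = 82, c = 16, d = 80.
Risk in exposed = 136/218 = 0.62385; risk in unexposed = 16/96 = 0.16667.
RR = 0.62385/0.16667 = 3.74312
AR% = (RR − 1)/RR × 100 = (3.74312 − 1)/3.74312 × 100 = 73.2843%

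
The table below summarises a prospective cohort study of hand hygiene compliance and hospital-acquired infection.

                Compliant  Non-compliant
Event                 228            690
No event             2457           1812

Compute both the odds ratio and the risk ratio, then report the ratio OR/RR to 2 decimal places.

Reading the table with exposure as columns: a = 228 (Compliant, case), b = 2457 (Compliant, non-case), c = 690 (Non-compliant, case), d = 1812.
OR = (228·1812)/(2457·690) = 413136/1695330 = 0.24369
Risk in exposed = 228/2685 = 0.08492; risk in unexposed = 690/2502 = 0.27578; RR = 0.30791
OR/RR = 0.24369 / 0.30791 = 0.79143
The outcome is not rare, so the OR lies further from 1 than the RR.

0.79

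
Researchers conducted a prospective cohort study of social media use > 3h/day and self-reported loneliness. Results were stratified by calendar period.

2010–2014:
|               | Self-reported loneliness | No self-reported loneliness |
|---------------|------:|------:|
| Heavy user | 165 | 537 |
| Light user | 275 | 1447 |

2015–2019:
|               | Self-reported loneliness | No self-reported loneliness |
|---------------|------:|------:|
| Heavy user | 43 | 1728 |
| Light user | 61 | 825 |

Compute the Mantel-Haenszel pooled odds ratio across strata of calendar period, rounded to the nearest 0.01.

OR_MH = Σ(aᵢdᵢ/nᵢ) / Σ(bᵢcᵢ/nᵢ), where nᵢ is the stratum total.
Stratum 1 (2010–2014): n = 2424; a·d/n = 165·1447/2424 = 98.4963; b·c/n = 537·275/2424 = 60.9220
Stratum 2 (2015–2019): n = 2657; a·d/n = 43·825/2657 = 13.3515; b·c/n = 1728·61/2657 = 39.6718
OR_MH = (98.4963 + 13.3515) / (60.9220 + 39.6718) = 111.8478 / 100.5938 = 1.11188

1.11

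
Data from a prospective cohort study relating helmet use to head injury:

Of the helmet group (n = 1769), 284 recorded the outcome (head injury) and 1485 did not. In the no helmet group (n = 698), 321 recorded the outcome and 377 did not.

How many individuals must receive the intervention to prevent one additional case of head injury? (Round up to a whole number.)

4

Risk in treated group = 284/1769 = 0.16054; risk in control = 321/698 = 0.45989.
Absolute risk reduction = 0.45989 − 0.16054 = 0.29934
NNT = 1 / ARR = 1 / 0.29934 = 3.341 → round up → 4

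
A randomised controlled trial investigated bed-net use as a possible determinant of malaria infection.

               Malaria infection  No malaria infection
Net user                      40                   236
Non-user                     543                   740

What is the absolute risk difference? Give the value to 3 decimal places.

Cells: a = 40, b = 236, c = 543, d = 740.
Risk in exposed = 40/276 = 0.144928; risk in unexposed = 543/1283 = 0.423227.
Risk difference = 0.144928 − 0.423227 = -0.278299

-0.278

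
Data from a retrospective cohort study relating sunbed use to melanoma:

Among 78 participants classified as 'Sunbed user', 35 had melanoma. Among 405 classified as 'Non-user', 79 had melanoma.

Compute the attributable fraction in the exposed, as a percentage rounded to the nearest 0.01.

56.53

From the description: a = 35, b = 43, c = 79, d = 326.
Risk in exposed = 35/78 = 0.44872; risk in unexposed = 79/405 = 0.19506.
RR = 0.44872/0.19506 = 2.30039
AR% = (RR − 1)/RR × 100 = (2.30039 − 1)/2.30039 × 100 = 56.5291%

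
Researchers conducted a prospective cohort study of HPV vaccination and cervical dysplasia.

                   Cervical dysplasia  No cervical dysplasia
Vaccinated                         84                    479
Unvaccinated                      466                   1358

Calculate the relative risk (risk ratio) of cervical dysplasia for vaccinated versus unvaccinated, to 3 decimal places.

Cells: a = 84, b = 479, c = 466, d = 1358.
Risk in exposed = 84/563 = 0.14920; risk in unexposed = 466/1824 = 0.25548.
RR = 0.14920 / 0.25548 = 0.58400
The risk is 42% lower among the exposed than among the unexposed.

0.584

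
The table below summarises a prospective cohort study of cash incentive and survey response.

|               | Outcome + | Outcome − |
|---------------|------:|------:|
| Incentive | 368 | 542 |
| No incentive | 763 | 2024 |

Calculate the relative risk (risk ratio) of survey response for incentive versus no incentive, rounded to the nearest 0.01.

Cells: a = 368, b = 542, c = 763, d = 2024.
Risk in exposed = 368/910 = 0.40440; risk in unexposed = 763/2787 = 0.27377.
RR = 0.40440 / 0.27377 = 1.47713
The risk among the exposed is 1.48 times that among the unexposed.

1.48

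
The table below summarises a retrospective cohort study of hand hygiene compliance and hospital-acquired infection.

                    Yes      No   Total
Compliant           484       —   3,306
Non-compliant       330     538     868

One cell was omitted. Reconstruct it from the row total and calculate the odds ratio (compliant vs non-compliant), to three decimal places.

The missing cell is in the exposed row: 3306 − 484 = 2822.
So a = 484, b = 2822, c = 330, d = 538.
OR = (a·d)/(b·c) = (484 × 538) / (2822 × 330) = 260392 / 931260 = 0.27961

0.280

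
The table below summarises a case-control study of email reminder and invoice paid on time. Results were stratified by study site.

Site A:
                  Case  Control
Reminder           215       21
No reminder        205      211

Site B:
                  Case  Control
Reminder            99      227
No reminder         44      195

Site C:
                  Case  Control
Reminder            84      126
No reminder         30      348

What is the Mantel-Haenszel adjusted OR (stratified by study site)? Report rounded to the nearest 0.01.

OR_MH = Σ(aᵢdᵢ/nᵢ) / Σ(bᵢcᵢ/nᵢ), where nᵢ is the stratum total.
Stratum 1 (Site A): n = 652; a·d/n = 215·211/652 = 69.5782; b·c/n = 21·205/652 = 6.6028
Stratum 2 (Site B): n = 565; a·d/n = 99·195/565 = 34.1681; b·c/n = 227·44/565 = 17.6779
Stratum 3 (Site C): n = 588; a·d/n = 84·348/588 = 49.7143; b·c/n = 126·30/588 = 6.4286
OR_MH = (69.5782 + 34.1681 + 49.7143) / (6.6028 + 17.6779 + 6.4286) = 153.4606 / 30.7092 = 4.99722

5.00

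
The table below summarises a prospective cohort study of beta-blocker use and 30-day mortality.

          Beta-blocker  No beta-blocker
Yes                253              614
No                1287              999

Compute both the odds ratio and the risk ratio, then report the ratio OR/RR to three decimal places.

0.741

Reading the table with exposure as columns: a = 253 (Beta-blocker, case), b = 1287 (Beta-blocker, non-case), c = 614 (No beta-blocker, case), d = 999.
OR = (253·999)/(1287·614) = 252747/790218 = 0.31984
Risk in exposed = 253/1540 = 0.16429; risk in unexposed = 614/1613 = 0.38066; RR = 0.43158
OR/RR = 0.31984 / 0.43158 = 0.74109
The outcome is not rare, so the OR lies further from 1 than the RR.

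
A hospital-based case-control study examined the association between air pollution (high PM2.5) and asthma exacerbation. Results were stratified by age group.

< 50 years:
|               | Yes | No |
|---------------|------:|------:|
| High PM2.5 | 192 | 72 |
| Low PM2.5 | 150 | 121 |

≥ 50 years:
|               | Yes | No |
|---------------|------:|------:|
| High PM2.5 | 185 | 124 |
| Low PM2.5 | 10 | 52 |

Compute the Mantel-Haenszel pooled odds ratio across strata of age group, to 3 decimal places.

2.948

OR_MH = Σ(aᵢdᵢ/nᵢ) / Σ(bᵢcᵢ/nᵢ), where nᵢ is the stratum total.
Stratum 1 (< 50 years): n = 535; a·d/n = 192·121/535 = 43.4243; b·c/n = 72·150/535 = 20.1869
Stratum 2 (≥ 50 years): n = 371; a·d/n = 185·52/371 = 25.9299; b·c/n = 124·10/371 = 3.3423
OR_MH = (43.4243 + 25.9299) / (20.1869 + 3.3423) = 69.3542 / 23.5292 = 2.94758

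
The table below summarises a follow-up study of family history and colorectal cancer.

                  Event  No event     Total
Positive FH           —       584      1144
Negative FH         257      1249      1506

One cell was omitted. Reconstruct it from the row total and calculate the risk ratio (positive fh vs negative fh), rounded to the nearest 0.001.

The missing cell is in the exposed row: 1144 − 584 = 560.
So a = 560, b = 584, c = 257, d = 1249.
RR = [a/(a+b)] / [c/(c+d)] = (560/1144) / (257/1506) = 0.48951/0.17065 = 2.86849

2.868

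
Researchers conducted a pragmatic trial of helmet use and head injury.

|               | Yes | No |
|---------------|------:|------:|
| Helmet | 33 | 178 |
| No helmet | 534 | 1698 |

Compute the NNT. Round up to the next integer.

Risk in treated group = 33/211 = 0.15640; risk in control = 534/2232 = 0.23925.
Absolute risk reduction = 0.23925 − 0.15640 = 0.08285
NNT = 1 / ARR = 1 / 0.08285 = 12.070 → round up → 13

13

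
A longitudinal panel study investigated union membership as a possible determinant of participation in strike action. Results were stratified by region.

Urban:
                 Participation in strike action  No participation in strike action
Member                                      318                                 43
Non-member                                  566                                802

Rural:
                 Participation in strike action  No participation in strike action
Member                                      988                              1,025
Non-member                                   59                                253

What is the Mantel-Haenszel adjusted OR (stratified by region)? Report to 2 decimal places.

6.36

OR_MH = Σ(aᵢdᵢ/nᵢ) / Σ(bᵢcᵢ/nᵢ), where nᵢ is the stratum total.
Stratum 1 (Urban): n = 1729; a·d/n = 318·802/1729 = 147.5049; b·c/n = 43·566/1729 = 14.0763
Stratum 2 (Rural): n = 2325; a·d/n = 988·253/2325 = 107.5114; b·c/n = 1025·59/2325 = 26.0108
OR_MH = (147.5049 + 107.5114) / (14.0763 + 26.0108) = 255.0163 / 40.0871 = 6.36156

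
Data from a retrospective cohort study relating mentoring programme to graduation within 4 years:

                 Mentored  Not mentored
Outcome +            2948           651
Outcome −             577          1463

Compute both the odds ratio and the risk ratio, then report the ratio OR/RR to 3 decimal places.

Reading the table with exposure as columns: a = 2948 (Mentored, case), b = 577 (Mentored, non-case), c = 651 (Not mentored, case), d = 1463.
OR = (2948·1463)/(577·651) = 4312924/375627 = 11.48193
Risk in exposed = 2948/3525 = 0.83631; risk in unexposed = 651/2114 = 0.30795; RR = 2.71577
OR/RR = 11.48193 / 2.71577 = 4.22788
The outcome is not rare, so the OR lies further from 1 than the RR.

4.228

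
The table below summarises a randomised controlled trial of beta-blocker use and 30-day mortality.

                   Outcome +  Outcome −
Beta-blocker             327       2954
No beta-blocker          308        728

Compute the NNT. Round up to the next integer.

Risk in treated group = 327/3281 = 0.09966; risk in control = 308/1036 = 0.29730.
Absolute risk reduction = 0.29730 − 0.09966 = 0.19763
NNT = 1 / ARR = 1 / 0.19763 = 5.060 → round up → 6

6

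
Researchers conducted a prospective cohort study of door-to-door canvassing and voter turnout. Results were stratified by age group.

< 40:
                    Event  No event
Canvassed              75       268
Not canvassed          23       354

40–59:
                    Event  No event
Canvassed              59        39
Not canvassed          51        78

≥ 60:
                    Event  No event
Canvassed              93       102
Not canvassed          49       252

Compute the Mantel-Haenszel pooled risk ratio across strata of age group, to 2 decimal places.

2.47

RR_MH = Σ(aᵢ·n₀ᵢ/nᵢ) / Σ(cᵢ·n₁ᵢ/nᵢ), with n₁ᵢ = aᵢ+bᵢ (exposed), n₀ᵢ = cᵢ+dᵢ (unexposed), nᵢ = n₁ᵢ+n₀ᵢ.
Stratum 1 (< 40): n₁ = 343, n₀ = 377, n = 720; a·n₀/n = 75·377/720 = 39.2708; c·n₁/n = 23·343/720 = 10.9569
Stratum 2 (40–59): n₁ = 98, n₀ = 129, n = 227; a·n₀/n = 59·129/227 = 33.5286; c·n₁/n = 51·98/227 = 22.0176
Stratum 3 (≥ 60): n₁ = 195, n₀ = 301, n = 496; a·n₀/n = 93·301/496 = 56.4375; c·n₁/n = 49·195/496 = 19.2641
RR_MH = (39.2708 + 33.5286 + 56.4375) / (10.9569 + 22.0176 + 19.2641) = 129.2370 / 52.2387 = 2.47397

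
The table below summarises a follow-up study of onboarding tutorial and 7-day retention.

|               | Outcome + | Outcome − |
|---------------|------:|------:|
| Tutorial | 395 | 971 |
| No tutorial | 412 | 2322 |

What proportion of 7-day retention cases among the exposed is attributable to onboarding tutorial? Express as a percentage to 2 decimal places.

47.89

Cells: a = 395, b = 971, c = 412, d = 2322.
Risk in exposed = 395/1366 = 0.28917; risk in unexposed = 412/2734 = 0.15069.
RR = 0.28917/0.15069 = 1.91888
AR% = (RR − 1)/RR × 100 = (1.91888 − 1)/1.91888 × 100 = 47.8863%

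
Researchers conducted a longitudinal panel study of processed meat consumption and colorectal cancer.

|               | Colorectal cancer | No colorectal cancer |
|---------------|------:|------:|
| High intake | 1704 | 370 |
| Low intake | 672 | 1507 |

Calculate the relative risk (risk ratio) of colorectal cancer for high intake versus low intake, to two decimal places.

Cells: a = 1704, b = 370, c = 672, d = 1507.
Risk in exposed = 1704/2074 = 0.82160; risk in unexposed = 672/2179 = 0.30840.
RR = 0.82160 / 0.30840 = 2.66409
The risk among the exposed is 2.66 times that among the unexposed.

2.66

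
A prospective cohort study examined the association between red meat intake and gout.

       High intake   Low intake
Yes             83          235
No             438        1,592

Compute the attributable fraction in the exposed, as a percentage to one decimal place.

Reading the table with exposure as columns: a = 83 (High intake, case), b = 438 (High intake, non-case), c = 235 (Low intake, case), d = 1592.
Risk in exposed = 83/521 = 0.15931; risk in unexposed = 235/1827 = 0.12863.
RR = 0.15931/0.12863 = 1.23854
AR% = (RR − 1)/RR × 100 = (1.23854 − 1)/1.23854 × 100 = 19.2600%

19.3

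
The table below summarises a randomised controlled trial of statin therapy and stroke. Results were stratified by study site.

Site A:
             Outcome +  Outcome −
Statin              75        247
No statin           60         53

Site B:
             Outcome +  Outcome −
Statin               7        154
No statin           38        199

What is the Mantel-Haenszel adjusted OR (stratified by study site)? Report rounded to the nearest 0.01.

OR_MH = Σ(aᵢdᵢ/nᵢ) / Σ(bᵢcᵢ/nᵢ), where nᵢ is the stratum total.
Stratum 1 (Site A): n = 435; a·d/n = 75·53/435 = 9.1379; b·c/n = 247·60/435 = 34.0690
Stratum 2 (Site B): n = 398; a·d/n = 7·199/398 = 3.5000; b·c/n = 154·38/398 = 14.7035
OR_MH = (9.1379 + 3.5000) / (34.0690 + 14.7035) = 12.6379 / 48.7725 = 0.25912

0.26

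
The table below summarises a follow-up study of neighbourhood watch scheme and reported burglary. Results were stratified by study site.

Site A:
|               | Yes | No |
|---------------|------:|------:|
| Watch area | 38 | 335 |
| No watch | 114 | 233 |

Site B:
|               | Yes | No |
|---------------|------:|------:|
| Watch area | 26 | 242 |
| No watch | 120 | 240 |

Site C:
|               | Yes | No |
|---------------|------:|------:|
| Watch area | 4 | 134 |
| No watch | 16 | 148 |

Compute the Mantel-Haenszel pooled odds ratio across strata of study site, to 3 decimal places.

0.227

OR_MH = Σ(aᵢdᵢ/nᵢ) / Σ(bᵢcᵢ/nᵢ), where nᵢ is the stratum total.
Stratum 1 (Site A): n = 720; a·d/n = 38·233/720 = 12.2972; b·c/n = 335·114/720 = 53.0417
Stratum 2 (Site B): n = 628; a·d/n = 26·240/628 = 9.9363; b·c/n = 242·120/628 = 46.2420
Stratum 3 (Site C): n = 302; a·d/n = 4·148/302 = 1.9603; b·c/n = 134·16/302 = 7.0993
OR_MH = (12.2972 + 9.9363 + 1.9603) / (53.0417 + 46.2420 + 7.0993) = 24.1938 / 106.3830 = 0.22742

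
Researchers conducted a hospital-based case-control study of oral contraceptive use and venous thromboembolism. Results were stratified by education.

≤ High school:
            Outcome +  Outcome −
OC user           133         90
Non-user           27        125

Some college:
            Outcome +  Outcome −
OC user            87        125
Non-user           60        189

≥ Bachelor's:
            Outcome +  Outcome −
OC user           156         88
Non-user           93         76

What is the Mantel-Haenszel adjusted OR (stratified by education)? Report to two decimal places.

OR_MH = Σ(aᵢdᵢ/nᵢ) / Σ(bᵢcᵢ/nᵢ), where nᵢ is the stratum total.
Stratum 1 (≤ High school): n = 375; a·d/n = 133·125/375 = 44.3333; b·c/n = 90·27/375 = 6.4800
Stratum 2 (Some college): n = 461; a·d/n = 87·189/461 = 35.6681; b·c/n = 125·60/461 = 16.2690
Stratum 3 (≥ Bachelor's): n = 413; a·d/n = 156·76/413 = 28.7070; b·c/n = 88·93/413 = 19.8160
OR_MH = (44.3333 + 35.6681 + 28.7070) / (6.4800 + 16.2690 + 19.8160) = 108.7085 / 42.5650 = 2.55394

2.55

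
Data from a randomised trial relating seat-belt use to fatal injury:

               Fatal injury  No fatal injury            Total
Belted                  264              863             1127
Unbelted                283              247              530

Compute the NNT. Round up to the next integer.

Risk in treated group = 264/1127 = 0.23425; risk in control = 283/530 = 0.53396.
Absolute risk reduction = 0.53396 − 0.23425 = 0.29971
NNT = 1 / ARR = 1 / 0.29971 = 3.337 → round up → 4

4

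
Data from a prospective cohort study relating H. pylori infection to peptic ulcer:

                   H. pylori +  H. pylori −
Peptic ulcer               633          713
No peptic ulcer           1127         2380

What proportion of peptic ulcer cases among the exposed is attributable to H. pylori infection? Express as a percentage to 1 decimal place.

35.9

Reading the table with exposure as columns: a = 633 (H. pylori +, case), b = 1127 (H. pylori +, non-case), c = 713 (H. pylori −, case), d = 2380.
Risk in exposed = 633/1760 = 0.35966; risk in unexposed = 713/3093 = 0.23052.
RR = 0.35966/0.23052 = 1.56020
AR% = (RR − 1)/RR × 100 = (1.56020 − 1)/1.56020 × 100 = 35.9058%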